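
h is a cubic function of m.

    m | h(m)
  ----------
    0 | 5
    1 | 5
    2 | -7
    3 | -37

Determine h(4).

-91

Write h(m) = am³ + bm² + cm + d; the 4 given values yield a linear system in the 4 coefficients.
Solving, h(m) = -m³ - 3m² + 4m + 5.
Then h(4) = -91.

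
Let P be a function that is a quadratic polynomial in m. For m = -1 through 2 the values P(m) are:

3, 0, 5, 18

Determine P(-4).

60

First differences: -3, 5, 13. Second differences: 8, 8.
Level-2 differences are constant, so P has degree 2.
Fitting a degree-2 polynomial gives P(m) = 4m² + m.
Then P(-4) = 60.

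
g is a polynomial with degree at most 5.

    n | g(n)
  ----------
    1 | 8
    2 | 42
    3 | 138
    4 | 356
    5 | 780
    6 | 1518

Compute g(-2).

Write g(n) = an^5 + bn^4 + cn³ + dn² + en + p; the 6 given values yield a linear system in the 6 coefficients.
Solving, the leading coefficient vanishes, and g(n) = n^4 + 6n² + n.
Then g(-2) = 38.

38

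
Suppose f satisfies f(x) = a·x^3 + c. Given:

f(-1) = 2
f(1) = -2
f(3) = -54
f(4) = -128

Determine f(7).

From f(-1) = 2 and f(1) = -2: -1a + c = 2 and 1a + c = -2.
Subtracting: 2a = -4, so a = -2; then c = 2 − (-2)·(-1) = 0.
So f(x) = -2x³ + 0, and f(7) = -686.

-686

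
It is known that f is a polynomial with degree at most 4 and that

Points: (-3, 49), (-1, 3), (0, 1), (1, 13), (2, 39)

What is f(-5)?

151

Write f(n) = an^4 + bn³ + cn² + dn + e; the 5 given values yield a linear system in the 5 coefficients.
Solving, the top 2 coefficients vanish, and f(n) = 7n² + 5n + 1.
Then f(-5) = 151.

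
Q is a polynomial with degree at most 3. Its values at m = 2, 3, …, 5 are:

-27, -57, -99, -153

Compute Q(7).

First differences: -30, -42, -54. Second differences: -12, -12.
Level-2 differences are constant, so Q has degree 2.
Fitting a degree-2 polynomial gives Q(m) = -6m² - 3.
Then Q(7) = -297.

-297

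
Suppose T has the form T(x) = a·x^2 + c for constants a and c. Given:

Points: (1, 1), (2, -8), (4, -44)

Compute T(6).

-104

From T(1) = 1 and T(2) = -8: 1a + c = 1 and 4a + c = -8.
Subtracting: 3a = -9, so a = -3; then c = 1 − (-3)·1 = 4.
So T(x) = -3x² + 4, and T(6) = -104.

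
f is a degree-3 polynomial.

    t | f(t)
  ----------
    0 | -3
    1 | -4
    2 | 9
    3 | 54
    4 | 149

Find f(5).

312

First differences: -1, 13, 45, 95. Second differences: 14, 32, 50. Third differences: 18, 18.
Level-3 differences are constant, so f has degree 3.
Extending the table by one column gives the next first difference 163, so f(5) = 149 + 163 = 312.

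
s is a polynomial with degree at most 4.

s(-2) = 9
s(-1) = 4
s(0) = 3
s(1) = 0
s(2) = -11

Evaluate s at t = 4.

-81

Write s(t) = at^4 + bt³ + ct² + dt + e; the 5 given values yield a linear system in the 5 coefficients.
Solving, the leading coefficient vanishes, and s(t) = -t³ - t² - t + 3.
Then s(4) = -81.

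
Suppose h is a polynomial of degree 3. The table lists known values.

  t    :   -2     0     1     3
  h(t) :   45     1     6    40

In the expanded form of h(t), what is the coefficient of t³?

-1

Write h(t) = at³ + bt² + ct + d; the 4 given values yield a linear system in the 4 coefficients.
Solving, h(t) = -t³ + 8t² - 2t + 1.
The coefficient of t³ is -1.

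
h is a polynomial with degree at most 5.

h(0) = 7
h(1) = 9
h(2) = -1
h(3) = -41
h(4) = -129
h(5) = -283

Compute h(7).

-861

First differences: 2, -10, -40, -88, -154. Second differences: -12, -30, -48, -66. Third differences: -18, -18, -18.
Level-3 differences are constant, so h has degree 3.
Fitting a degree-3 polynomial gives h(k) = -3k³ + 3k² + 2k + 7.
Then h(7) = -861.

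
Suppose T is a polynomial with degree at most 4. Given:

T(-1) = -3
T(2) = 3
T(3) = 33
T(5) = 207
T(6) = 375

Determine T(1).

Write T(k) = ak^4 + bk³ + ck² + dk + e; the 5 given values yield a linear system in the 5 coefficients.
Solving, the leading coefficient vanishes, and T(k) = 2k³ - k² - 3k - 3.
Then T(1) = -5.

-5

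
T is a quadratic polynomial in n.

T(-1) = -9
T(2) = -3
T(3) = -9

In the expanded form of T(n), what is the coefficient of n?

4

Write T(n) = an² + bn + c; the 3 given values yield a linear system in the 3 coefficients.
Solving, T(n) = -2n² + 4n - 3.
The coefficient of n is 4.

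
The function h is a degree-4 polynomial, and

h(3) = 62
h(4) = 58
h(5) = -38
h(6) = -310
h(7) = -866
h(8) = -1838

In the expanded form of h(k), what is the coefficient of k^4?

-1

First differences: -4, -96, -272, -556, -972. Second differences: -92, -176, -284, -416. Third differences: -84, -108, -132. Fourth differences: -24, -24.
Level-4 differences are constant, so h has degree 4.
Fitting a degree-4 polynomial gives h(k) = -k^4 + 4k³ + 3k² + 2k + 2.
The coefficient of k^4 is -1.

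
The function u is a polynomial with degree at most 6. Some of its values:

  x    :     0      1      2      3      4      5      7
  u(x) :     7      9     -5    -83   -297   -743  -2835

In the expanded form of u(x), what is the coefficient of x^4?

-1

Write u(x) = ax^6 + bx^5 + cx^4 + dx³ + ex² + px + q; the 7 given values yield a linear system in the 7 coefficients.
Solving, the top 2 coefficients vanish, and u(x) = -x^4 - 2x³ + 5x² + 7.
The coefficient of x^4 is -1.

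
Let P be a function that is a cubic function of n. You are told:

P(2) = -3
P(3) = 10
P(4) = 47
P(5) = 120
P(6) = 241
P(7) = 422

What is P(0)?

First differences: 13, 37, 73, 121, 181. Second differences: 24, 36, 48, 60. Third differences: 12, 12, 12.
Level-3 differences are constant, so P has degree 3.
Fitting a degree-3 polynomial gives P(n) = 2n³ - 6n² + 5n - 5.
The constant term is P(0) = -5.

-5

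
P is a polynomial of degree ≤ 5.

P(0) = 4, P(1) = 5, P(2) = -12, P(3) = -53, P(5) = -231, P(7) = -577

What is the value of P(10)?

Write P(x) = ax^5 + bx^4 + cx³ + dx² + ex + p; the 6 given values yield a linear system in the 6 coefficients.
Solving, the top 2 coefficients vanish, and P(x) = -x³ - 6x² + 8x + 4.
Then P(10) = -1516.

-1516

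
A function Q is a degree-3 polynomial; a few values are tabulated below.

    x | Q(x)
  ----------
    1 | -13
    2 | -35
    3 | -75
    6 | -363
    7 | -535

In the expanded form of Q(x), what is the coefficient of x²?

Write Q(x) = ax³ + bx² + cx + d; the 5 given values yield a linear system in the 4 coefficients.
Solving, Q(x) = -x³ - 3x² - 6x - 3.
The coefficient of x² is -3.

-3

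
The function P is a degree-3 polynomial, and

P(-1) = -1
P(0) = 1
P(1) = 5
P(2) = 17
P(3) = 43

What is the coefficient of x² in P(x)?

First differences: 2, 4, 12, 26. Second differences: 2, 8, 14. Third differences: 6, 6.
Level-3 differences are constant, so P has degree 3.
Fitting a degree-3 polynomial gives P(x) = x³ + x² + 2x + 1.
The coefficient of x² is 1.

1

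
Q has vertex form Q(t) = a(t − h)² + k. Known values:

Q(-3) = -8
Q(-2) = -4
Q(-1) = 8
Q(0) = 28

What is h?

First differences 4, 12, 20; second difference 8 = 2a, so a = 4.
Expanding, the t-coefficient is −2ah = -8h; matching it to the data gives h = -3, and then k = -8.
So Q(t) = 4(t + 3)² − 8.
Hence h = -3.

-3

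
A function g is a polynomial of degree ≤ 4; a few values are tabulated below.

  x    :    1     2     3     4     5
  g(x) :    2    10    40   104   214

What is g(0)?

4

Write g(x) = ax^4 + bx³ + cx² + dx + e; the 5 given values yield a linear system in the 5 coefficients.
Solving, the leading coefficient vanishes, and g(x) = 2x³ - x² - 3x + 4.
The constant term is g(0) = 4.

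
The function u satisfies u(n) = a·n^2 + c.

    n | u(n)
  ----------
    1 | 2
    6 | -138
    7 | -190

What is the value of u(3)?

From u(1) = 2 and u(6) = -138: 1a + c = 2 and 36a + c = -138.
Subtracting: 35a = -140, so a = -4; then c = 2 − (-4)·1 = 6.
So u(n) = -4n² + 6, and u(3) = -30.

-30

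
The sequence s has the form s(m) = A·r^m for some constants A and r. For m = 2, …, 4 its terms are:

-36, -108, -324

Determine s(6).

Consecutive ratio: -108/(-36) = 3, and -324/(-108) = 3, so r = 3.
Then A·3^2 = -36 gives A = -4, and s(m) = -4·3^m.
s(6) = -4·3^6 = -2916.

-2916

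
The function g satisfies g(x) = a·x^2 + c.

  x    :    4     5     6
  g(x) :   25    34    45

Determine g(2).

13

From g(4) = 25 and g(5) = 34: 16a + c = 25 and 25a + c = 34.
Subtracting: 9a = 9, so a = 1; then c = 25 − 1·16 = 9.
So g(x) = 1x² + 9, and g(2) = 13.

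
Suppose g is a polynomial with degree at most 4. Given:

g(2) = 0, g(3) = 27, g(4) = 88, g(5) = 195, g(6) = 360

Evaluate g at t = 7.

595

First differences: 27, 61, 107, 165. Second differences: 34, 46, 58. Third differences: 12, 12.
Level-3 differences are constant, so g has degree 3.
Fitting a degree-3 polynomial gives g(t) = 2t³ - t² - 6t.
Then g(7) = 595.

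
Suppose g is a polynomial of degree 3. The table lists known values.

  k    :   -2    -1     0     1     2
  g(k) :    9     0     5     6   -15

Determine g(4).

First differences: -9, 5, 1, -21. Second differences: 14, -4, -22. Third differences: -18, -18.
Level-3 differences are constant, so g has degree 3.
Fitting a degree-3 polynomial gives g(k) = -3k³ - 2k² + 6k + 5.
Then g(4) = -195.

-195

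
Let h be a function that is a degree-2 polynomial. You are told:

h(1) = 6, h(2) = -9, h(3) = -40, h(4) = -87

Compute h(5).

-150

Write h(t) = at² + bt + c; the 4 given values yield a linear system in the 3 coefficients.
Solving, h(t) = -8t² + 9t + 5.
Then h(5) = -150.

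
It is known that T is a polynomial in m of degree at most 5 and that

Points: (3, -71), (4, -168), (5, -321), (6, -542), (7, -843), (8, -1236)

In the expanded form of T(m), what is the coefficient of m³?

First differences: -97, -153, -221, -301, -393. Second differences: -56, -68, -80, -92. Third differences: -12, -12, -12.
Level-3 differences are constant, so T has degree 3.
Fitting a degree-3 polynomial gives T(m) = -2m³ - 4m² + 5m + 4.
The coefficient of m³ is -2.

-2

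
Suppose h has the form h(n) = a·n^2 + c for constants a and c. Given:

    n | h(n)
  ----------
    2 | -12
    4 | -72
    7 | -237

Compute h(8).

From h(2) = -12 and h(4) = -72: 4a + c = -12 and 16a + c = -72.
Subtracting: 12a = -60, so a = -5; then c = -12 − (-5)·4 = 8.
So h(n) = -5n² + 8, and h(8) = -312.

-312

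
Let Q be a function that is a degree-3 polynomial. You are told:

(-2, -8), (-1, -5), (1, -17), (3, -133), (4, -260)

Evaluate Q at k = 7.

-1061

Write Q(k) = ak³ + bk² + ck + d; the 5 given values yield a linear system in the 4 coefficients.
Solving, Q(k) = -2k³ - 7k² - 4k - 4.
Then Q(7) = -1061.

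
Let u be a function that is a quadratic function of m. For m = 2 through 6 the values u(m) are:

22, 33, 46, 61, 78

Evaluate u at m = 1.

First differences: 11, 13, 15, 17. Second differences: 2, 2, 2.
Level-2 differences are constant, so u has degree 2.
Fitting a degree-2 polynomial gives u(m) = m² + 6m + 6.
Then u(1) = 13.

13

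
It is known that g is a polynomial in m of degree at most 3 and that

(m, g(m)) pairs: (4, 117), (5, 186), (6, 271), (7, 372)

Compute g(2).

27

Write g(m) = am³ + bm² + cm + d; the 4 given values yield a linear system in the 4 coefficients.
Solving, the leading coefficient vanishes, and g(m) = 8m² - 3m + 1.
Then g(2) = 27.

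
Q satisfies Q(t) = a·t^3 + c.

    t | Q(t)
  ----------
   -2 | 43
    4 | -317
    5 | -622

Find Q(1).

-2

From Q(-2) = 43 and Q(4) = -317: -8a + c = 43 and 64a + c = -317.
Subtracting: 72a = -360, so a = -5; then c = 43 − (-5)·(-8) = 3.
So Q(t) = -5t³ + 3, and Q(1) = -2.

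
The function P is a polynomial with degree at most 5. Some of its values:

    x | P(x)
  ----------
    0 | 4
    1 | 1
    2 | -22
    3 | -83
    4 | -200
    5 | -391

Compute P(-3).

73

Write P(x) = ax^5 + bx^4 + cx³ + dx² + ex + p; the 6 given values yield a linear system in the 6 coefficients.
Solving, the top 2 coefficients vanish, and P(x) = -3x³ - x² + x + 4.
Then P(-3) = 73.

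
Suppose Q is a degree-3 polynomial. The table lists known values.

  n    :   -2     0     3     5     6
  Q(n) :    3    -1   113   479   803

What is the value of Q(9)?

Write Q(n) = an³ + bn² + cn + d; the 5 given values yield a linear system in the 4 coefficients.
Solving, Q(n) = 3n³ + 5n² - 4n - 1.
Then Q(9) = 2555.

2555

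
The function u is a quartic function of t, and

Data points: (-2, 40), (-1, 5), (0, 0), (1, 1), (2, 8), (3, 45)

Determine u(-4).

416

First differences: -35, -5, 1, 7, 37. Second differences: 30, 6, 6, 30. Third differences: -24, 0, 24. Fourth differences: 24, 24.
Level-4 differences are constant, so u has degree 4.
Fitting a degree-4 polynomial gives u(t) = t^4 - 2t³ + 2t².
Then u(-4) = 416.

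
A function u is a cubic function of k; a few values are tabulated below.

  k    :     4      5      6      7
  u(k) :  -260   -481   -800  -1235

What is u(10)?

-3416

Write u(k) = ak³ + bk² + ck + d; the 4 given values yield a linear system in the 4 coefficients.
Solving, u(k) = -3k³ - 4k² - 2k + 4.
Then u(10) = -3416.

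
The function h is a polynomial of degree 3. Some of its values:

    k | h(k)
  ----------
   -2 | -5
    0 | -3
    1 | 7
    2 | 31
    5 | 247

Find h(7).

571

Write h(k) = ak³ + bk² + ck + d; the 5 given values yield a linear system in the 4 coefficients.
Solving, h(k) = k³ + 4k² + 5k - 3.
Then h(7) = 571.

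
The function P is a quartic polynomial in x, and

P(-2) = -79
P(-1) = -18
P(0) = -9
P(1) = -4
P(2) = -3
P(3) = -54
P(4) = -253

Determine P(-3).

First differences: 61, 9, 5, 1, -51, -199. Second differences: -52, -4, -4, -52, -148. Third differences: 48, 0, -48, -96. Fourth differences: -48, -48, -48.
Level-4 differences are constant, so P has degree 4.
Fitting a degree-4 polynomial gives P(x) = -2x^4 + 4x³ + 3x - 9.
Then P(-3) = -288.

-288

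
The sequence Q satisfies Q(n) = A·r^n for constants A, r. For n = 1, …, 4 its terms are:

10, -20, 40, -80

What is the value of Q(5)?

Consecutive ratio: -20/10 = -2, and 40/(-20) = -2, so r = -2.
Then A·(-2)^1 = 10 gives A = -5, and Q(n) = -5·(-2)^n.
Q(5) = -5·(-2)^5 = 160.

160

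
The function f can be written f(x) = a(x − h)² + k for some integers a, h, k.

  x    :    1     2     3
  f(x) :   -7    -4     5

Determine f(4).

20

First differences 3, 9; second difference 6 = 2a, so a = 3.
Expanding, the x-coefficient is −2ah = -6h; matching it to the data gives h = 1, and then k = -7.
So f(x) = 3(x − 1)² − 7.
f(4) = 3·3² − 7 = 20.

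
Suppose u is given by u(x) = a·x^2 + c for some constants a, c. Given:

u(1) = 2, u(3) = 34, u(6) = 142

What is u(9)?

From u(1) = 2 and u(3) = 34: 1a + c = 2 and 9a + c = 34.
Subtracting: 8a = 32, so a = 4; then c = 2 − 4·1 = -2.
So u(x) = 4x² − 2, and u(9) = 322.

322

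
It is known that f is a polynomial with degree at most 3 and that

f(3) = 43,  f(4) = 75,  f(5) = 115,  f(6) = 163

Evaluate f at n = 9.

First differences: 32, 40, 48. Second differences: 8, 8.
Level-2 differences are constant, so f has degree 2.
Fitting a degree-2 polynomial gives f(n) = 4n² + 4n - 5.
Then f(9) = 355.

355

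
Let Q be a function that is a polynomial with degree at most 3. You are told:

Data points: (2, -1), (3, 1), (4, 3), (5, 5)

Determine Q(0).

Write Q(n) = an³ + bn² + cn + d; the 4 given values yield a linear system in the 4 coefficients.
Solving, the top 2 coefficients vanish, and Q(n) = 2n - 5.
Then Q(0) = -5.

-5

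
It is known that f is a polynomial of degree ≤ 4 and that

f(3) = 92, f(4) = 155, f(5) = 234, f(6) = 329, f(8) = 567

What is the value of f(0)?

-1

Write f(t) = at^4 + bt³ + ct² + dt + e; the 5 given values yield a linear system in the 5 coefficients.
Solving, the top 2 coefficients vanish, and f(t) = 8t² + 7t - 1.
Then f(0) = -1.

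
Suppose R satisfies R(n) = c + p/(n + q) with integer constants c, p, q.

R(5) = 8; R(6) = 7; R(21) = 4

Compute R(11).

5

(R(n) − c)(n + q) = p for each data point; the three points give a linear system in c and q, then p follows.
Solving: c = 3, q = -1, p = 20, so R(n) = 3 + 20/(n − 1).
Then R(11) = 3 + 20/10 = 5.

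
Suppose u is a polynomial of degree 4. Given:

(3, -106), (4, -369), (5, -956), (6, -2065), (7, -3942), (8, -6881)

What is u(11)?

First differences: -263, -587, -1109, -1877, -2939. Second differences: -324, -522, -768, -1062. Third differences: -198, -246, -294. Fourth differences: -48, -48.
Level-4 differences are constant, so u has degree 4.
Fitting a degree-4 polynomial gives u(t) = -2t^4 + 3t³ - 4t² + 4t - 1.
Then u(11) = -25730.

-25730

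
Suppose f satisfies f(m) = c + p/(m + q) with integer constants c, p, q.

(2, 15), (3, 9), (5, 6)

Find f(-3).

0

(f(m) − c)(m + q) = p for each data point; the three points give a linear system in c and q, then p follows.
Solving: c = 3, q = -1, p = 12, so f(m) = 3 + 12/(m − 1).
Then f(-3) = 3 + 12/(-4) = 0.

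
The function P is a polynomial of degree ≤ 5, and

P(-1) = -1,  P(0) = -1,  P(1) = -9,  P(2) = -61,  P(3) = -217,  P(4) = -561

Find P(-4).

First differences: 0, -8, -52, -156, -344. Second differences: -8, -44, -104, -188. Third differences: -36, -60, -84. Fourth differences: -24, -24.
Level-4 differences are constant, so P has degree 4.
Fitting a degree-4 polynomial gives P(t) = -t^4 - 4t³ - 3t² - 1.
Then P(-4) = -49.

-49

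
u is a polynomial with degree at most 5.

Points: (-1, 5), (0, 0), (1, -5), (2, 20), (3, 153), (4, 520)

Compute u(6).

2700

First differences: -5, -5, 25, 133, 367. Second differences: 0, 30, 108, 234. Third differences: 30, 78, 126. Fourth differences: 48, 48.
Level-4 differences are constant, so u has degree 4.
Fitting a degree-4 polynomial gives u(m) = 2m^4 + m³ - 2m² - 6m.
Then u(6) = 2700.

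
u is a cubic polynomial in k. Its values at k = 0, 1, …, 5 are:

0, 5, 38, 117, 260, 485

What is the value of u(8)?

First differences: 5, 33, 79, 143, 225. Second differences: 28, 46, 64, 82. Third differences: 18, 18, 18.
Level-3 differences are constant, so u has degree 3.
Fitting a degree-3 polynomial gives u(k) = 3k³ + 5k² - 3k.
Then u(8) = 1832.

1832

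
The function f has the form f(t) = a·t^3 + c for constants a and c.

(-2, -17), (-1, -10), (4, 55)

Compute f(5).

116

From f(-2) = -17 and f(-1) = -10: -8a + c = -17 and -1a + c = -10.
Subtracting: 7a = 7, so a = 1; then c = -17 − 1·(-8) = -9.
So f(t) = 1t³ − 9, and f(5) = 116.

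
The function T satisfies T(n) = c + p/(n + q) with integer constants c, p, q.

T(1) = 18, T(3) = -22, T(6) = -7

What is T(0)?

8

(T(n) − c)(n + q) = p for each data point; the three points give a linear system in c and q, then p follows.
Solving: c = -2, q = -2, p = -20, so T(n) = -2 − 20/(n − 2).
Then T(0) = -2 − 20/(-2) = 8.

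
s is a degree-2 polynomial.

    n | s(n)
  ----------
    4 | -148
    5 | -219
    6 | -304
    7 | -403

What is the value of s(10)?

First differences: -71, -85, -99. Second differences: -14, -14.
Level-2 differences are constant, so s has degree 2.
Fitting a degree-2 polynomial gives s(n) = -7n² - 8n - 4.
Then s(10) = -784.

-784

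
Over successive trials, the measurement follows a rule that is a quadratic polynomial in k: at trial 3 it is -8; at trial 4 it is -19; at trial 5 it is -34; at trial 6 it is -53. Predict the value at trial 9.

-134

Write the value at k as h(k).
Write h(k) = ak² + bk + c; the 4 given values yield a linear system in the 3 coefficients.
Solving, h(k) = -2k² + 3k + 1.
Then h(9) = -134.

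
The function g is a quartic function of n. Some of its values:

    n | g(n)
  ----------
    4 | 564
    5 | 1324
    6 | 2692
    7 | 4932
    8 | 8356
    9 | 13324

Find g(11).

29572

First differences: 760, 1368, 2240, 3424, 4968. Second differences: 608, 872, 1184, 1544. Third differences: 264, 312, 360. Fourth differences: 48, 48.
Level-4 differences are constant, so g has degree 4.
Fitting a degree-4 polynomial gives g(n) = 2n^4 + 2n² + 4n + 4.
Then g(11) = 29572.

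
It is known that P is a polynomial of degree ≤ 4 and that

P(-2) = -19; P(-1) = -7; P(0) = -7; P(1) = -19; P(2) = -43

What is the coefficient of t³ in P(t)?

Write P(t) = at^4 + bt³ + ct² + dt + e; the 5 given values yield a linear system in the 5 coefficients.
Solving, the top 2 coefficients vanish, and P(t) = -6t² - 6t - 7.
The coefficient of t³ is 0.

0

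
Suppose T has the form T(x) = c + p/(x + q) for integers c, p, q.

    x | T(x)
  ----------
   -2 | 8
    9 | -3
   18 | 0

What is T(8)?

(T(x) − c)(x + q) = p for each data point; the three points give a linear system in c and q, then p follows.
Solving: c = 2, q = -3, p = -30, so T(x) = 2 − 30/(x − 3).
Then T(8) = 2 − 30/5 = -4.

-4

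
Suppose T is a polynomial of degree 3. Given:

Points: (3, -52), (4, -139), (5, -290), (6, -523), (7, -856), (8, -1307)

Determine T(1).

2

First differences: -87, -151, -233, -333, -451. Second differences: -64, -82, -100, -118. Third differences: -18, -18, -18.
Level-3 differences are constant, so T has degree 3.
Fitting a degree-3 polynomial gives T(x) = -3x³ + 4x² - 4x + 5.
Then T(1) = 2.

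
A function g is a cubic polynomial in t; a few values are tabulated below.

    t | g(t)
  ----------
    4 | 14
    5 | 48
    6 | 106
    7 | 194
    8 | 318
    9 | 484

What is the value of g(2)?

First differences: 34, 58, 88, 124, 166. Second differences: 24, 30, 36, 42. Third differences: 6, 6, 6.
Level-3 differences are constant, so g has degree 3.
Fitting a degree-3 polynomial gives g(t) = t³ - 3t² - 2.
Then g(2) = -6.

-6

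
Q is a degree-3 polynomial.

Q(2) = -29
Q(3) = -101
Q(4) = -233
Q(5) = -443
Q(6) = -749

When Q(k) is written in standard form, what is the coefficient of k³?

First differences: -72, -132, -210, -306. Second differences: -60, -78, -96. Third differences: -18, -18.
Level-3 differences are constant, so Q has degree 3.
Fitting a degree-3 polynomial gives Q(k) = -3k³ - 3k² + 7.
The coefficient of k³ is -3.

-3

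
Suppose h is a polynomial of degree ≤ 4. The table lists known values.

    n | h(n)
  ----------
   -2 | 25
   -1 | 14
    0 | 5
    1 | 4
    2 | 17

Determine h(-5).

10

Write h(n) = an^4 + bn³ + cn² + dn + e; the 5 given values yield a linear system in the 5 coefficients.
Solving, the leading coefficient vanishes, and h(n) = n³ + 4n² - 6n + 5.
Then h(-5) = 10.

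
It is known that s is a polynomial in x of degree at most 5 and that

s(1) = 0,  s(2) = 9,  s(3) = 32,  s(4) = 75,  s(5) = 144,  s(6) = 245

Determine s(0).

First differences: 9, 23, 43, 69, 101. Second differences: 14, 20, 26, 32. Third differences: 6, 6, 6.
Level-3 differences are constant, so s has degree 3.
Fitting a degree-3 polynomial gives s(x) = x³ + x² - x - 1.
Then s(0) = -1.

-1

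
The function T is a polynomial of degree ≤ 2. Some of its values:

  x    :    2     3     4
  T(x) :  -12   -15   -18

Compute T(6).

First differences: -3, -3.
Level-1 differences are constant, so T has degree 1.
Fitting a degree-1 polynomial gives T(x) = -3x - 6.
Then T(6) = -24.

-24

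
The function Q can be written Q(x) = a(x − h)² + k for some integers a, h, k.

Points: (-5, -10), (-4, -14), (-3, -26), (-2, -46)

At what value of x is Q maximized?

-5

First differences -4, -12, -20; second difference -8 = 2a, so a = -4.
Expanding, the x-coefficient is −2ah = 8h; matching it to the data gives h = -5, and then k = -10.
So Q(x) = -4(x + 5)² − 10.
Hence h = -5.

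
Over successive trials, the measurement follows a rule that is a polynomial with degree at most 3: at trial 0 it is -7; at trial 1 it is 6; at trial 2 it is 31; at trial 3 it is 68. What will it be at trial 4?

117

Write the value at m as T(m).
First differences: 13, 25, 37. Second differences: 12, 12.
Level-2 differences are constant, so T has degree 2.
Fitting a degree-2 polynomial gives T(m) = 6m² + 7m - 7.
Then T(4) = 117.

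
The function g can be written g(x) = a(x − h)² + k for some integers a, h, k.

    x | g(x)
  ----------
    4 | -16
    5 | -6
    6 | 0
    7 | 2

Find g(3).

-30

First differences 10, 6, 2; second difference -4 = 2a, so a = -2.
Expanding, the x-coefficient is −2ah = 4h; matching it to the data gives h = 7, and then k = 2.
So g(x) = -2(x − 7)² + 2.
g(3) = -2·(-4)² + 2 = -30.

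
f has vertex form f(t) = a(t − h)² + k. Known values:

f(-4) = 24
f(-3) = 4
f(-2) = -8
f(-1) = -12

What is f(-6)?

First differences -20, -12, -4; second difference 8 = 2a, so a = 4.
Expanding, the t-coefficient is −2ah = -8h; matching it to the data gives h = -1, and then k = -12.
So f(t) = 4(t + 1)² − 12.
f(-6) = 4·(-5)² − 12 = 88.

88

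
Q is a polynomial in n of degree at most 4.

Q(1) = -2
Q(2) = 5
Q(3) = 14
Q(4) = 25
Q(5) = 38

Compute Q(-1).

First differences: 7, 9, 11, 13. Second differences: 2, 2, 2.
Level-2 differences are constant, so Q has degree 2.
Fitting a degree-2 polynomial gives Q(n) = n² + 4n - 7.
Then Q(-1) = -10.

-10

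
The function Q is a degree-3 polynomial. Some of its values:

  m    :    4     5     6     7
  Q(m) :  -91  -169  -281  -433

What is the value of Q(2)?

Write Q(m) = am³ + bm² + cm + d; the 4 given values yield a linear system in the 4 coefficients.
Solving, Q(m) = -m³ - 2m² + m + 1.
Then Q(2) = -13.

-13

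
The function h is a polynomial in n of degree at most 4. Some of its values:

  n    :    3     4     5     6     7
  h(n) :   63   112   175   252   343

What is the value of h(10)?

700

First differences: 49, 63, 77, 91. Second differences: 14, 14, 14.
Level-2 differences are constant, so h has degree 2.
Fitting a degree-2 polynomial gives h(n) = 7n².
Then h(10) = 700.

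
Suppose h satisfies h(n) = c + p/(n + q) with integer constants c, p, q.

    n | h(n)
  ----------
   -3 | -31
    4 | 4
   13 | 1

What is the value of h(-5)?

(h(n) − c)(n + q) = p for each data point; the three points give a linear system in c and q, then p follows.
Solving: c = -1, q = 2, p = 30, so h(n) = -1 + 30/(n + 2).
Then h(-5) = -1 + 30/(-3) = -11.

-11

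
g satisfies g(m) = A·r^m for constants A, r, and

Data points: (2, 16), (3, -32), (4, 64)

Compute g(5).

Consecutive ratio: -32/16 = -2, and 64/(-32) = -2, so r = -2.
Then A·(-2)^2 = 16 gives A = 4, and g(m) = 4·(-2)^m.
g(5) = 4·(-2)^5 = -128.

-128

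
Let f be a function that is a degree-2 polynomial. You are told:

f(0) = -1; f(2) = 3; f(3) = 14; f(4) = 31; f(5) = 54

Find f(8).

Write f(k) = ak² + bk + c; the 5 given values yield a linear system in the 3 coefficients.
Solving, f(k) = 3k² - 4k - 1.
Then f(8) = 159.

159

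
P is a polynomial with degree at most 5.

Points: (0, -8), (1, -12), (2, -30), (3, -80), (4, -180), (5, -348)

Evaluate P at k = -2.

Write P(k) = ak^5 + bk^4 + ck³ + dk² + ek + p; the 6 given values yield a linear system in the 6 coefficients.
Solving, the top 2 coefficients vanish, and P(k) = -3k³ + 2k² - 3k - 8.
Then P(-2) = 30.

30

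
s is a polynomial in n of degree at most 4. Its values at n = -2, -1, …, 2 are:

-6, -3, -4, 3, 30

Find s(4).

First differences: 3, -1, 7, 27. Second differences: -4, 8, 20. Third differences: 12, 12.
Level-3 differences are constant, so s has degree 3.
Fitting a degree-3 polynomial gives s(n) = 2n³ + 4n² + n - 4.
Then s(4) = 192.

192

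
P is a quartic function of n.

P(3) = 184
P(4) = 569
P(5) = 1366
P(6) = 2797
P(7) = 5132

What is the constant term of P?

1

Write P(n) = an^4 + bn³ + cn² + dn + e; the 5 given values yield a linear system in the 5 coefficients.
Solving, P(n) = 2n^4 + n³ - 2n + 1.
The constant term is P(0) = 1.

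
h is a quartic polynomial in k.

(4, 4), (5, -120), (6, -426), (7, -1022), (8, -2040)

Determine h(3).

Write h(k) = ak^4 + bk³ + ck² + dk + e; the 5 given values yield a linear system in the 5 coefficients.
Solving, h(k) = -k^4 + 4k³ + k.
Then h(3) = 30.

30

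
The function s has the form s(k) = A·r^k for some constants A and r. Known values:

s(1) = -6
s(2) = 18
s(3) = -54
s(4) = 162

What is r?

-3

Consecutive ratio: 18/(-6) = -3, and -54/18 = -3, so r = -3.
Then A·(-3)^1 = -6 gives A = 2, and s(k) = 2·(-3)^k.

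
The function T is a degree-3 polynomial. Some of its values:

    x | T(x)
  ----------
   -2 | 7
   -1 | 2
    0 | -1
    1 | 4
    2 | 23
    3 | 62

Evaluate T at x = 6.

359

First differences: -5, -3, 5, 19, 39. Second differences: 2, 8, 14, 20. Third differences: 6, 6, 6.
Level-3 differences are constant, so T has degree 3.
Fitting a degree-3 polynomial gives T(x) = x³ + 4x² - 1.
Then T(6) = 359.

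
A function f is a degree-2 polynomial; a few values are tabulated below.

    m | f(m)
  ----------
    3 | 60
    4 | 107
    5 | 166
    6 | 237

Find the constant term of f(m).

-9

Write f(m) = am² + bm + c; the 4 given values yield a linear system in the 3 coefficients.
Solving, f(m) = 6m² + 5m - 9.
The constant term is f(0) = -9.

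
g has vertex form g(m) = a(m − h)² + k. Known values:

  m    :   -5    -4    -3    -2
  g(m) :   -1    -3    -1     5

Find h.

First differences -2, 2, 6; second difference 4 = 2a, so a = 2.
Expanding, the m-coefficient is −2ah = -4h; matching it to the data gives h = -4, and then k = -3.
So g(m) = 2(m + 4)² − 3.
Hence h = -4.

-4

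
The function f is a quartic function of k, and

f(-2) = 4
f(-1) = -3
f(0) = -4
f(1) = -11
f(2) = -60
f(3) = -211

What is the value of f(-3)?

5

First differences: -7, -1, -7, -49, -151. Second differences: 6, -6, -42, -102. Third differences: -12, -36, -60. Fourth differences: -24, -24.
Level-4 differences are constant, so f has degree 4.
Fitting a degree-4 polynomial gives f(k) = -k^4 - 4k³ - 2k² - 4.
Then f(-3) = 5.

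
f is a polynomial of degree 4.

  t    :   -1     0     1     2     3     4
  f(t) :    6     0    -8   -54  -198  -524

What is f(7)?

Write f(t) = at^4 + bt³ + ct² + dt + e; the 6 given values yield a linear system in the 5 coefficients.
Solving, f(t) = -t^4 - 4t³ - 3t.
Then f(7) = -3794.

-3794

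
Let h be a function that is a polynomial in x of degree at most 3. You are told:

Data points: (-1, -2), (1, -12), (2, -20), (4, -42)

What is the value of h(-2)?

Write h(x) = ax³ + bx² + cx + d; the 4 given values yield a linear system in the 4 coefficients.
Solving, the leading coefficient vanishes, and h(x) = -x² - 5x - 6.
Then h(-2) = 0.

0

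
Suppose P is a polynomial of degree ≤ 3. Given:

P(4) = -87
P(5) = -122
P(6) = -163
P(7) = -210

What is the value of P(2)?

Write P(x) = ax³ + bx² + cx + d; the 4 given values yield a linear system in the 4 coefficients.
Solving, the leading coefficient vanishes, and P(x) = -3x² - 8x - 7.
Then P(2) = -35.

-35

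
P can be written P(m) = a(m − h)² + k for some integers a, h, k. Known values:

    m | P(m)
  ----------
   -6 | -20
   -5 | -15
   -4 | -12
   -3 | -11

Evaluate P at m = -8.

First differences 5, 3, 1; second difference -2 = 2a, so a = -1.
Expanding, the m-coefficient is −2ah = 2h; matching it to the data gives h = -3, and then k = -11.
So P(m) = -1(m + 3)² − 11.
P(-8) = -1·(-5)² − 11 = -36.

-36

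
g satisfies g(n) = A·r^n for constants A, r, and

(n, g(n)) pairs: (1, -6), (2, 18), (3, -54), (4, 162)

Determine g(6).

1458

Consecutive ratio: 18/(-6) = -3, and -54/18 = -3, so r = -3.
Then A·(-3)^1 = -6 gives A = 2, and g(n) = 2·(-3)^n.
g(6) = 2·(-3)^6 = 1458.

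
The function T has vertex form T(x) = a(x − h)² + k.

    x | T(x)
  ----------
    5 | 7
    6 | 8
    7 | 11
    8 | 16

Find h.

5

First differences 1, 3, 5; second difference 2 = 2a, so a = 1.
Expanding, the x-coefficient is −2ah = -2h; matching it to the data gives h = 5, and then k = 7.
So T(x) = 1(x − 5)² + 7.
Hence h = 5.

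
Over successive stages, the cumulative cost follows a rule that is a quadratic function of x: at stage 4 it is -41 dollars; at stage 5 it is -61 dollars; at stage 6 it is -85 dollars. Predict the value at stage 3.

Write the value at x as Q(x).
Write Q(x) = ax² + bx + c; the 3 given values yield a linear system in the 3 coefficients.
Solving, Q(x) = -2x² - 2x - 1.
Then Q(3) = -25.

-25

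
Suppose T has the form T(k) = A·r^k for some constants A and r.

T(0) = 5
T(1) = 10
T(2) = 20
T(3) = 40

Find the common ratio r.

2

Consecutive ratio: 10/5 = 2, and 20/10 = 2, so r = 2.
Then A·2^0 = 5 gives A = 5, and T(k) = 5·2^k.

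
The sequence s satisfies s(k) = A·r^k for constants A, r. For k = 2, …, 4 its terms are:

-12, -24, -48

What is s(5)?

Consecutive ratio: -24/(-12) = 2, and -48/(-24) = 2, so r = 2.
Then A·2^2 = -12 gives A = -3, and s(k) = -3·2^k.
s(5) = -3·2^5 = -96.

-96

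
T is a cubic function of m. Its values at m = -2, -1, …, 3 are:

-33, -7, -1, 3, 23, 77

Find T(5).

359

First differences: 26, 6, 4, 20, 54. Second differences: -20, -2, 16, 34. Third differences: 18, 18, 18.
Level-3 differences are constant, so T has degree 3.
Fitting a degree-3 polynomial gives T(m) = 3m³ - m² + 2m - 1.
Then T(5) = 359.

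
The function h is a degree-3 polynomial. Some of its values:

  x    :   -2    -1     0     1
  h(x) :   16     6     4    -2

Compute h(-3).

Write h(x) = ax³ + bx² + cx + d; the 4 given values yield a linear system in the 4 coefficients.
Solving, h(x) = -2x³ - 2x² - 2x + 4.
Then h(-3) = 46.

46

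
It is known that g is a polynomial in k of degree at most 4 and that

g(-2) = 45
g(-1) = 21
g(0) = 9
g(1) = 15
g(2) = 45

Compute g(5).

339

Write g(k) = ak^4 + bk³ + ck² + dk + e; the 5 given values yield a linear system in the 5 coefficients.
Solving, the leading coefficient vanishes, and g(k) = k³ + 9k² - 4k + 9.
Then g(5) = 339.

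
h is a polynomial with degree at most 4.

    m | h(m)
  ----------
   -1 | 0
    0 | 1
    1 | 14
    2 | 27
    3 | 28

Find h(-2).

23

First differences: 1, 13, 13, 1. Second differences: 12, 0, -12. Third differences: -12, -12.
Level-3 differences are constant, so h has degree 3.
Fitting a degree-3 polynomial gives h(m) = -2m³ + 6m² + 9m + 1.
Then h(-2) = 23.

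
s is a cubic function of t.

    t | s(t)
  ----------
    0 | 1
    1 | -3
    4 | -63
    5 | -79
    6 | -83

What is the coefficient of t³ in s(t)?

1

Write s(t) = at³ + bt² + ct + d; the 5 given values yield a linear system in the 4 coefficients.
Solving, s(t) = t³ - 9t² + 4t + 1.
The coefficient of t³ is 1.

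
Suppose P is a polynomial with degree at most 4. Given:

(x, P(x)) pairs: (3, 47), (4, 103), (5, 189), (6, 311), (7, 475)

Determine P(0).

Write P(x) = ax^4 + bx³ + cx² + dx + e; the 5 given values yield a linear system in the 5 coefficients.
Solving, the leading coefficient vanishes, and P(x) = x³ + 3x² - 2x - 1.
Then P(0) = -1.

-1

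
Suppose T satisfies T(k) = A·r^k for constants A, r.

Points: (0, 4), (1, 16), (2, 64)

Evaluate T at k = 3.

256

Consecutive ratio: 16/4 = 4, and 64/16 = 4, so r = 4.
Then A·4^0 = 4 gives A = 4, and T(k) = 4·4^k.
T(3) = 4·4^3 = 256.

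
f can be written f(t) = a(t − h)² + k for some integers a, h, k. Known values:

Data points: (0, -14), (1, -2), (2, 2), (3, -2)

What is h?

First differences 12, 4, -4; second difference -8 = 2a, so a = -4.
Expanding, the t-coefficient is −2ah = 8h; matching it to the data gives h = 2, and then k = 2.
So f(t) = -4(t − 2)² + 2.
Hence h = 2.

2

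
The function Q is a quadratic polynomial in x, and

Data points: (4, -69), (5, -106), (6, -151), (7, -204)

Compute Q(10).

-411

First differences: -37, -45, -53. Second differences: -8, -8.
Level-2 differences are constant, so Q has degree 2.
Fitting a degree-2 polynomial gives Q(x) = -4x² - x - 1.
Then Q(10) = -411.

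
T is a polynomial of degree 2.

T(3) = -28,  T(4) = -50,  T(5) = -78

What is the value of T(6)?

Write T(n) = an² + bn + c; the 3 given values yield a linear system in the 3 coefficients.
Solving, T(n) = -3n² - n + 2.
Then T(6) = -112.

-112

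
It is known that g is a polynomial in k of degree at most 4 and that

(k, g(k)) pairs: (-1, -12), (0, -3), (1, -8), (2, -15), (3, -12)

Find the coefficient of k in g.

First differences: 9, -5, -7, 3. Second differences: -14, -2, 10. Third differences: 12, 12.
Level-3 differences are constant, so g has degree 3.
Fitting a degree-3 polynomial gives g(k) = 2k³ - 7k² - 3.
The coefficient of k is 0.

0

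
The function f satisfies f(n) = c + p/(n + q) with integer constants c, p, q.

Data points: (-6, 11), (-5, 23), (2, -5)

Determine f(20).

-2

(f(n) − c)(n + q) = p for each data point; the three points give a linear system in c and q, then p follows.
Solving: c = -1, q = 4, p = -24, so f(n) = -1 − 24/(n + 4).
Then f(20) = -1 − 24/24 = -2.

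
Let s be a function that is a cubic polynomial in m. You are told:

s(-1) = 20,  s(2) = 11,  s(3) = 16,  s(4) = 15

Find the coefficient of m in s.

-6

Write s(m) = am³ + bm² + cm + d; the 4 given values yield a linear system in the 4 coefficients.
Solving, s(m) = -m³ + 6m² - 6m + 7.
The coefficient of m is -6.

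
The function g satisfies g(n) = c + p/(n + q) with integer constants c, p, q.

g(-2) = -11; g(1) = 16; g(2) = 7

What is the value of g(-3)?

-8

(g(n) − c)(n + q) = p for each data point; the three points give a linear system in c and q, then p follows.
Solving: c = -2, q = 0, p = 18, so g(n) = -2 + 18/(n + 0).
Then g(-3) = -2 + 18/(-3) = -8.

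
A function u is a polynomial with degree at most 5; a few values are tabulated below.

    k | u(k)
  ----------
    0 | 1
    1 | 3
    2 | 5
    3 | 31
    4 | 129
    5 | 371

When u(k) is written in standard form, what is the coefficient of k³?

First differences: 2, 2, 26, 98, 242. Second differences: 0, 24, 72, 144. Third differences: 24, 48, 72. Fourth differences: 24, 24.
Level-4 differences are constant, so u has degree 4.
Fitting a degree-4 polynomial gives u(k) = k^4 - 2k³ - k² + 4k + 1.
The coefficient of k³ is -2.

-2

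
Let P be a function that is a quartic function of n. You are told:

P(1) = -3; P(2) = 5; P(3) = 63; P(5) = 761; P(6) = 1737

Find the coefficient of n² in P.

Write P(n) = an^4 + bn³ + cn² + dn + e; the 5 given values yield a linear system in the 5 coefficients.
Solving, P(n) = 2n^4 - 4n³ - n² + 9n - 9.
The coefficient of n² is -1.

-1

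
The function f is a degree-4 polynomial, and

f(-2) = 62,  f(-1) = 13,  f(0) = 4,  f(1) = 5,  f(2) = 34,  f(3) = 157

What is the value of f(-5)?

First differences: -49, -9, 1, 29, 123. Second differences: 40, 10, 28, 94. Third differences: -30, 18, 66. Fourth differences: 48, 48.
Level-4 differences are constant, so f has degree 4.
Fitting a degree-4 polynomial gives f(t) = 2t^4 - t³ + 3t² - 3t + 4.
Then f(-5) = 1469.

1469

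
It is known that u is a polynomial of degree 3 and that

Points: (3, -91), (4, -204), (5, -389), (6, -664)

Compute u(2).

-32

Write u(x) = ax³ + bx² + cx + d; the 4 given values yield a linear system in the 4 coefficients.
Solving, u(x) = -3x³ - 2x - 4.
Then u(2) = -32.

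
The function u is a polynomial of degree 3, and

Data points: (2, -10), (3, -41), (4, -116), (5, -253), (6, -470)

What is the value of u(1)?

-5

First differences: -31, -75, -137, -217. Second differences: -44, -62, -80. Third differences: -18, -18.
Level-3 differences are constant, so u has degree 3.
Fitting a degree-3 polynomial gives u(n) = -3n³ + 5n² + n - 8.
Then u(1) = -5.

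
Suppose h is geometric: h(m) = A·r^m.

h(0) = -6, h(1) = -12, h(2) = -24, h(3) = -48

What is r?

Consecutive ratio: -12/(-6) = 2, and -24/(-12) = 2, so r = 2.
Then A·2^0 = -6 gives A = -6, and h(m) = -6·2^m.

2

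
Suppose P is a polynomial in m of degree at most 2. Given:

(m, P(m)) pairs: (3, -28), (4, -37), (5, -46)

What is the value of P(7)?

First differences: -9, -9.
Level-1 differences are constant, so P has degree 1.
Fitting a degree-1 polynomial gives P(m) = -9m - 1.
Then P(7) = -64.

-64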